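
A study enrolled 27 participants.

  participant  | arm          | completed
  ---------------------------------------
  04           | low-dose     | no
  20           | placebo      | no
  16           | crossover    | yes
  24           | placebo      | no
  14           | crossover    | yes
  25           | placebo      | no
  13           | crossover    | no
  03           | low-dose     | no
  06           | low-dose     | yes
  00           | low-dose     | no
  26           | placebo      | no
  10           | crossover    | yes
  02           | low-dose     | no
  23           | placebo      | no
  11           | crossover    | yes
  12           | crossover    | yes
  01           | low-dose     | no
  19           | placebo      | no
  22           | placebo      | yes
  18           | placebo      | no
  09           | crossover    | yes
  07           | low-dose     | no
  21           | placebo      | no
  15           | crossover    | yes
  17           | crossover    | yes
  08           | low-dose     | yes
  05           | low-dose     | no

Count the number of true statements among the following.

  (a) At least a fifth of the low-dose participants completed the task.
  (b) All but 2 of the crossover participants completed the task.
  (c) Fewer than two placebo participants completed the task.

(a) low-dose: |A| = 9, |A ∩ B| = 2; needs |A ∩ B| / |A| ≥ 1/5 — true.
(b) crossover: |A| = 9, |A ∩ B| = 8; needs |A ∖ B| = 2 — false.
(c) placebo: |A| = 9, |A ∩ B| = 1; needs |A ∩ B| < 2 — true.

2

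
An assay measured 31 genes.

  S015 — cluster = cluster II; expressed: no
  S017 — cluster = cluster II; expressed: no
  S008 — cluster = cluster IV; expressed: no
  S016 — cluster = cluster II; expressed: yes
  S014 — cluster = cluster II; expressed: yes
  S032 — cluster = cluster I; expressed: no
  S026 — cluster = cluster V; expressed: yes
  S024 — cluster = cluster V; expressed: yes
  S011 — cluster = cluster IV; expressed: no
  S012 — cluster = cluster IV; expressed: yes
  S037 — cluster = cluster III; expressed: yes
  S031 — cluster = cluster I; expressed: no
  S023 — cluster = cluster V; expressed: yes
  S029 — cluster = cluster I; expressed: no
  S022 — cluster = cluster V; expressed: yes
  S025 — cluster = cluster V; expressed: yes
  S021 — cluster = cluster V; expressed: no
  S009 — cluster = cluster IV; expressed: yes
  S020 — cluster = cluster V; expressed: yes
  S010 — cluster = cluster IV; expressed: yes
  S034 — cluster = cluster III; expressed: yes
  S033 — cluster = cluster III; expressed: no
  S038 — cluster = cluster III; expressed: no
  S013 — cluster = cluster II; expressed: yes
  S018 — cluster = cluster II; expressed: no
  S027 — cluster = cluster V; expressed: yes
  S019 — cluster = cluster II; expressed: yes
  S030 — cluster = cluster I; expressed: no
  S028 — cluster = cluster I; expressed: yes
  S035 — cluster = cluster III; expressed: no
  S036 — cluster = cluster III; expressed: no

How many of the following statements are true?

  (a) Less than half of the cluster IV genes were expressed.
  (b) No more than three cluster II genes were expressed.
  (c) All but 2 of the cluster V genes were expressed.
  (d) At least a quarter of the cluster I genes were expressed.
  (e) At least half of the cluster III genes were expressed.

0

(a) cluster IV: |A| = 5, |A ∩ B| = 3; needs |A ∩ B| < |A ∖ B| — false.
(b) cluster II: |A| = 7, |A ∩ B| = 4; needs |A ∩ B| ≤ 3 — false.
(c) cluster V: |A| = 8, |A ∩ B| = 7; needs |A ∖ B| = 2 — false.
(d) cluster I: |A| = 5, |A ∩ B| = 1; needs |A ∩ B| / |A| ≥ 1/4 — false.
(e) cluster III: |A| = 6, |A ∩ B| = 2; needs |A ∩ B| ≥ |A ∖ B| — false.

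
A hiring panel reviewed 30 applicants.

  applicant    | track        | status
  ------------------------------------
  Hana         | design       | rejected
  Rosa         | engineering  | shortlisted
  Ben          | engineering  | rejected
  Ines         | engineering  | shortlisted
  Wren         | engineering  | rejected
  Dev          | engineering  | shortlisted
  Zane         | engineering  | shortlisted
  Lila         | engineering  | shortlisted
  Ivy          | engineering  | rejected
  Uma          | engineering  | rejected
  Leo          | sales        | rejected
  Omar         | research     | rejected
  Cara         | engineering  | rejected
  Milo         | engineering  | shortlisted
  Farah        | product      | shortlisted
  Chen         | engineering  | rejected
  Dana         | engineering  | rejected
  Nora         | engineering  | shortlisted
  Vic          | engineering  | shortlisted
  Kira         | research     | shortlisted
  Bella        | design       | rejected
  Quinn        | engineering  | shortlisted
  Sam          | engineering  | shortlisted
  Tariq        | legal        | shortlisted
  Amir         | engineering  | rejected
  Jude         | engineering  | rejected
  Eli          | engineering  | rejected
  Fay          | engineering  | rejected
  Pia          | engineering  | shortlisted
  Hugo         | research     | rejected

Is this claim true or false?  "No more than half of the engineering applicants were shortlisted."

The determiner here denotes the relation: |A ∩ B| ≤ |A ∖ B|.
|A| = 22, |A ∩ B| = 11, |A ∖ B| = 11.
11 = 11, so the statement is true.

True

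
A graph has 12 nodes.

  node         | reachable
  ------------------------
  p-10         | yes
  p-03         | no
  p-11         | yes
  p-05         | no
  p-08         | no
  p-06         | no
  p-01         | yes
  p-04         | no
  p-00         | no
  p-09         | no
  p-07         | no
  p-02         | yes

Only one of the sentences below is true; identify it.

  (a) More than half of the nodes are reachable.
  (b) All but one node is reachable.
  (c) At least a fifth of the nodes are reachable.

(c)

|A| = 12, |A ∩ B| = 4, |A ∖ B| = 8.
(a) requires |A ∩ B| > |A ∖ B|: false.
(b) requires |A ∖ B| = 1: false.
(c) requires |A ∩ B| / |A| ≥ 1/5: true.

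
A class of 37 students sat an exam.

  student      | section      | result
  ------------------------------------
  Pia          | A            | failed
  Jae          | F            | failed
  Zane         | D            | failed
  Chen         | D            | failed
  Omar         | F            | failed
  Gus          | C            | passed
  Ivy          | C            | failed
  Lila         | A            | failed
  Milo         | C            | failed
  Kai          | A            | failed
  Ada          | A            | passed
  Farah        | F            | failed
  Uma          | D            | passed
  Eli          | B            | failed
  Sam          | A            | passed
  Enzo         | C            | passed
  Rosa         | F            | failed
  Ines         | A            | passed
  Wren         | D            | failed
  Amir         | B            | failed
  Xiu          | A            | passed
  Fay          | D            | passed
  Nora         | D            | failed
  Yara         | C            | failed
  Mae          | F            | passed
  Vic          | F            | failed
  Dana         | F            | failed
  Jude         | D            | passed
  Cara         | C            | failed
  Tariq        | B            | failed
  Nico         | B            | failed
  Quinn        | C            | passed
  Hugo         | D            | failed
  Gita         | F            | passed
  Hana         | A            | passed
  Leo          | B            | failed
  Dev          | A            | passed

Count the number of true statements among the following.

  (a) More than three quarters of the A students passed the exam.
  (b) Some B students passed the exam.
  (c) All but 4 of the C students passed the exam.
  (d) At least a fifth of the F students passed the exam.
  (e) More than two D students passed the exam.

(a) A: |A| = 9, |A ∩ B| = 6; needs |A ∩ B| / |A| > 3/4 — false.
(b) B: |A| = 5, |A ∩ B| = 0; needs A ∩ B ≠ ∅ (|A ∩ B| ≥ 1) — false.
(c) C: |A| = 7, |A ∩ B| = 3; needs |A ∖ B| = 4 — true.
(d) F: |A| = 8, |A ∩ B| = 2; needs |A ∩ B| / |A| ≥ 1/5 — true.
(e) D: |A| = 8, |A ∩ B| = 3; needs |A ∩ B| > 2 — true.

3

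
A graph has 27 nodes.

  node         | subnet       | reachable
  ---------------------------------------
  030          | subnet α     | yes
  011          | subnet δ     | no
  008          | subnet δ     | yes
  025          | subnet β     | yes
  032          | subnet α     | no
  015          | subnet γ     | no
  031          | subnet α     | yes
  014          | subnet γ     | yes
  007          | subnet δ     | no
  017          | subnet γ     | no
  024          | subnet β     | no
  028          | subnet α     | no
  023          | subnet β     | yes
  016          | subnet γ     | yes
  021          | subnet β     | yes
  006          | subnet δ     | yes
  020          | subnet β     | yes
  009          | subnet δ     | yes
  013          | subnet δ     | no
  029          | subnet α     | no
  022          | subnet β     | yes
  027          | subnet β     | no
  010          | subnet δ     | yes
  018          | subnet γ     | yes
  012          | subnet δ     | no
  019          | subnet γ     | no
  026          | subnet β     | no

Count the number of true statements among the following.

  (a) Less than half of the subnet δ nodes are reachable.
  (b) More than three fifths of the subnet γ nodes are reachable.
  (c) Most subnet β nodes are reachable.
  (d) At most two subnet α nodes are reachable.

2

(a) subnet δ: |A| = 8, |A ∩ B| = 4; needs |A ∩ B| < |A ∖ B| — false.
(b) subnet γ: |A| = 6, |A ∩ B| = 3; needs |A ∩ B| / |A| > 3/5 — false.
(c) subnet β: |A| = 8, |A ∩ B| = 5; needs |A ∩ B| > |A ∖ B| — true.
(d) subnet α: |A| = 5, |A ∩ B| = 2; needs |A ∩ B| ≤ 2 — true.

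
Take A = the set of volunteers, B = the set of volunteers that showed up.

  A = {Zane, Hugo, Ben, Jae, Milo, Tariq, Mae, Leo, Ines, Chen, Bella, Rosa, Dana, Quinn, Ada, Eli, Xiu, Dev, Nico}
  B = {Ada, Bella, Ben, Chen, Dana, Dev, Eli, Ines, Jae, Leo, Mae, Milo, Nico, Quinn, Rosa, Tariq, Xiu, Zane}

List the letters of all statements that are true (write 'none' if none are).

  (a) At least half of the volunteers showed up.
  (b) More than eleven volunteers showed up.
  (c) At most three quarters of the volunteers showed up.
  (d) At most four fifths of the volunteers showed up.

|A| = 19, |A ∩ B| = 18, |A ∖ B| = 1.
(a) |A ∩ B| ≥ |A ∖ B|: holds.
(b) |A ∩ B| > 11: holds.
(c) |A ∩ B| / |A| ≤ 3/4: fails.
(d) |A ∩ B| / |A| ≤ 4/5: fails.

(a), (b)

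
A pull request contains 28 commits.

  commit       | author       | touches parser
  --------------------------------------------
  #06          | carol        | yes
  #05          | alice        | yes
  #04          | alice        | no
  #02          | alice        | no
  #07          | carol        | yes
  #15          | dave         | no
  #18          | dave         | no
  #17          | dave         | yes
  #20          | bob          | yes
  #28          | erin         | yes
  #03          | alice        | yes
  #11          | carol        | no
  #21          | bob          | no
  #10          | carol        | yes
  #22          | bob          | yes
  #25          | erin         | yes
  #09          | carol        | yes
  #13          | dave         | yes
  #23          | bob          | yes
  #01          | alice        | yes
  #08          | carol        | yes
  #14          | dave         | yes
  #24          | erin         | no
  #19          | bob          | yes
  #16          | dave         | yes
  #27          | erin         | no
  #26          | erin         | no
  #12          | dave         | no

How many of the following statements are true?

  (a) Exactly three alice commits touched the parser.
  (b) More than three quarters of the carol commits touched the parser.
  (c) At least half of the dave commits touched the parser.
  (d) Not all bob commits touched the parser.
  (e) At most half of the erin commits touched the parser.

5

(a) alice: |A| = 5, |A ∩ B| = 3; needs |A ∩ B| = 3 — true.
(b) carol: |A| = 6, |A ∩ B| = 5; needs |A ∩ B| / |A| > 3/4 — true.
(c) dave: |A| = 7, |A ∩ B| = 4; needs |A ∩ B| ≥ |A ∖ B| — true.
(d) bob: |A| = 5, |A ∩ B| = 4; needs A ⊄ B (|A ∖ B| ≥ 1) — true.
(e) erin: |A| = 5, |A ∩ B| = 2; needs |A ∩ B| ≤ |A ∖ B| — true.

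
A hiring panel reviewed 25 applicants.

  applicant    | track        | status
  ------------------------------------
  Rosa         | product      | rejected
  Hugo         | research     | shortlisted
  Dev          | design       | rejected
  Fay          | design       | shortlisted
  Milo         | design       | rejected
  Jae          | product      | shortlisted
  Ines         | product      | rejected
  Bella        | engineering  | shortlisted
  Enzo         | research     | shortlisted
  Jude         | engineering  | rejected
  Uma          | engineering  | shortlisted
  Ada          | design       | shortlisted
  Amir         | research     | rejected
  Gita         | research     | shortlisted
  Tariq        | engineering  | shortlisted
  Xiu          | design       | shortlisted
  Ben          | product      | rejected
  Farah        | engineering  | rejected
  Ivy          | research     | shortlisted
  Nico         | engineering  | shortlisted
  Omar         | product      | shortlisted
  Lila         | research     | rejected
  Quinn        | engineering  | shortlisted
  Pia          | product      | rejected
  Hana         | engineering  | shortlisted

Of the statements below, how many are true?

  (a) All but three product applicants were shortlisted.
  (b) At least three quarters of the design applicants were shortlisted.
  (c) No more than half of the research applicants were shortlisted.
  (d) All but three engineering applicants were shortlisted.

0

(a) product: |A| = 6, |A ∩ B| = 2; needs |A ∖ B| = 3 — false.
(b) design: |A| = 5, |A ∩ B| = 3; needs |A ∩ B| / |A| ≥ 3/4 — false.
(c) research: |A| = 6, |A ∩ B| = 4; needs |A ∩ B| ≤ |A ∖ B| — false.
(d) engineering: |A| = 8, |A ∩ B| = 6; needs |A ∖ B| = 3 — false.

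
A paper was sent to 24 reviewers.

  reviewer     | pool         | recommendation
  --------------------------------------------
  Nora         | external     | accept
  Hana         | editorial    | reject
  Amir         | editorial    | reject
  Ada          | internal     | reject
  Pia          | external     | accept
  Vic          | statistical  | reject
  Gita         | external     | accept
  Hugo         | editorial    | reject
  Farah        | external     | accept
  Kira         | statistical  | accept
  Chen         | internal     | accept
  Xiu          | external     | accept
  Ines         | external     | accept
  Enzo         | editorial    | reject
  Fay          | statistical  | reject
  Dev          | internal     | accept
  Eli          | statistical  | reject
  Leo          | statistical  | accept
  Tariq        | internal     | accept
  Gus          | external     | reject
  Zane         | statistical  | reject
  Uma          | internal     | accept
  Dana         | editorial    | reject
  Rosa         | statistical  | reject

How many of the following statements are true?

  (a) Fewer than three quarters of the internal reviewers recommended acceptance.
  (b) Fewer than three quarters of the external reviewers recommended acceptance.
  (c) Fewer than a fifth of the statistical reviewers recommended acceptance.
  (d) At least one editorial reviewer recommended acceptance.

0

(a) internal: |A| = 5, |A ∩ B| = 4; needs |A ∩ B| / |A| < 3/4 — false.
(b) external: |A| = 7, |A ∩ B| = 6; needs |A ∩ B| / |A| < 3/4 — false.
(c) statistical: |A| = 7, |A ∩ B| = 2; needs |A ∩ B| / |A| < 1/5 — false.
(d) editorial: |A| = 5, |A ∩ B| = 0; needs A ∩ B ≠ ∅ (|A ∩ B| ≥ 1) — false.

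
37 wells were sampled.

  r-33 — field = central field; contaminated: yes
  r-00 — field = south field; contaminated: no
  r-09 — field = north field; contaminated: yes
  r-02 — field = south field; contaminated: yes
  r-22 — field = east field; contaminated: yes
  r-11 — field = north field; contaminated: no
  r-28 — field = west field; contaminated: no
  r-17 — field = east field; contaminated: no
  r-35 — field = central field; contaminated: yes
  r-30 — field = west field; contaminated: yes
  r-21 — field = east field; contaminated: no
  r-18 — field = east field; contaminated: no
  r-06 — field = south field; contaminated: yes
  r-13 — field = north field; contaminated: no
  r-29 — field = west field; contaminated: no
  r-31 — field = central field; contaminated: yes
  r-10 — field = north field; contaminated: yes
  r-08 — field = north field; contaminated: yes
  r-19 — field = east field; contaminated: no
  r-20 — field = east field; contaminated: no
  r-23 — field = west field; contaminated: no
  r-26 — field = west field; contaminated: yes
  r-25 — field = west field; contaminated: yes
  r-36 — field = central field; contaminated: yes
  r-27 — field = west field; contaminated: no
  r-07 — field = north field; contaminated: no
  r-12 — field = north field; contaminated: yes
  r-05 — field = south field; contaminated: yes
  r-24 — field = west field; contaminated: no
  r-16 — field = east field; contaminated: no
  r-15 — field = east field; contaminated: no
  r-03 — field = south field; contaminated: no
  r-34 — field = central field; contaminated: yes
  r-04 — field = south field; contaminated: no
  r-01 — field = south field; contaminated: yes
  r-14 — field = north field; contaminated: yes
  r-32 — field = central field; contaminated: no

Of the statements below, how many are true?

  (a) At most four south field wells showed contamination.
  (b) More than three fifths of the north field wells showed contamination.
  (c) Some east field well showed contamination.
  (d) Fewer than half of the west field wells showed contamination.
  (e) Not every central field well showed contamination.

(a) south field: |A| = 7, |A ∩ B| = 4; needs |A ∩ B| ≤ 4 — true.
(b) north field: |A| = 8, |A ∩ B| = 5; needs |A ∩ B| / |A| > 3/5 — true.
(c) east field: |A| = 8, |A ∩ B| = 1; needs A ∩ B ≠ ∅ (|A ∩ B| ≥ 1) — true.
(d) west field: |A| = 8, |A ∩ B| = 3; needs |A ∩ B| < |A ∖ B| — true.
(e) central field: |A| = 6, |A ∩ B| = 5; needs A ⊄ B (|A ∖ B| ≥ 1) — true.

5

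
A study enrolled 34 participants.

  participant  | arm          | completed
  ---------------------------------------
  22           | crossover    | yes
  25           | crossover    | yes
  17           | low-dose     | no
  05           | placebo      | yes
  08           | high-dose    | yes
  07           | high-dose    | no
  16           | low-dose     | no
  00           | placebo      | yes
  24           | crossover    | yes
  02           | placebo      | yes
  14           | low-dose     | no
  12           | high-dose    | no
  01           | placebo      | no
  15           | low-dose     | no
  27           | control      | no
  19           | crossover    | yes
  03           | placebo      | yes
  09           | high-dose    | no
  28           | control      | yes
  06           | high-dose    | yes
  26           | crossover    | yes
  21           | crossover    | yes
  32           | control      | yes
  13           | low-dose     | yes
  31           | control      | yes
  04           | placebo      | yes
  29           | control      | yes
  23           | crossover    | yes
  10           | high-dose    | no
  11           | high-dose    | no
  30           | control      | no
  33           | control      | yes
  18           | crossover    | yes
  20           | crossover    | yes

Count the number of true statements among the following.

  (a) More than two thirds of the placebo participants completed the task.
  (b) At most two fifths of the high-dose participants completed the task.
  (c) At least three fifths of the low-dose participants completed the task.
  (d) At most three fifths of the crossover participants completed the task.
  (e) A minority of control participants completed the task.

(a) placebo: |A| = 6, |A ∩ B| = 5; needs |A ∩ B| / |A| > 2/3 — true.
(b) high-dose: |A| = 7, |A ∩ B| = 2; needs |A ∩ B| / |A| ≤ 2/5 — true.
(c) low-dose: |A| = 5, |A ∩ B| = 1; needs |A ∩ B| / |A| ≥ 3/5 — false.
(d) crossover: |A| = 9, |A ∩ B| = 9; needs |A ∩ B| / |A| ≤ 3/5 — false.
(e) control: |A| = 7, |A ∩ B| = 5; needs |A ∩ B| < |A ∖ B| — false.

2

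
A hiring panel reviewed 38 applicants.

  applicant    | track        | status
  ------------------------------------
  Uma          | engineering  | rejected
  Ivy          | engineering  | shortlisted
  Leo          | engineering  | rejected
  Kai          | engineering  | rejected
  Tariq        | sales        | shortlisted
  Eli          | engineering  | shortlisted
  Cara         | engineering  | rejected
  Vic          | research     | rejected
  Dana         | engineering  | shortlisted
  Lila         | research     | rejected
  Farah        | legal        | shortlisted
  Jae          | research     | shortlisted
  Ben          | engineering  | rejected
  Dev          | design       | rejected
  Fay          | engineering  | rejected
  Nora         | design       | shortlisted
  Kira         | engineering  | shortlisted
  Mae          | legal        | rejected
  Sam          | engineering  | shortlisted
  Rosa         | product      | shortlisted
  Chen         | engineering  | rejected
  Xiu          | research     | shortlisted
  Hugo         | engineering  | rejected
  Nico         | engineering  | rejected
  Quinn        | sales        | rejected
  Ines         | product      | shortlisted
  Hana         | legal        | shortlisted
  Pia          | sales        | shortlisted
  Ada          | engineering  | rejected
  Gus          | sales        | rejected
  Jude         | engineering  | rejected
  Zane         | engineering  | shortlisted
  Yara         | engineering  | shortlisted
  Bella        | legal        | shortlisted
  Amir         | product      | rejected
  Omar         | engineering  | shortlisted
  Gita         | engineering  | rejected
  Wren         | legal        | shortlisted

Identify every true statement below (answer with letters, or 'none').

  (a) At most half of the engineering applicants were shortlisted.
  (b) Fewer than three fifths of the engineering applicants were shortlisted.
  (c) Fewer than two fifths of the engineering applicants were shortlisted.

|A| = 20, |A ∩ B| = 8, |A ∖ B| = 12.
(a) |A ∩ B| ≤ |A ∖ B|: holds.
(b) |A ∩ B| / |A| < 3/5: holds.
(c) |A ∩ B| / |A| < 2/5: fails.

(a), (b)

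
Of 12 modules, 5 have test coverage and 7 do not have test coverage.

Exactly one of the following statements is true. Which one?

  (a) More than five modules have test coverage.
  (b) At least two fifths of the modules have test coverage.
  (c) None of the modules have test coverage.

|A| = 12, |A ∩ B| = 5, |A ∖ B| = 7.
(a) requires |A ∩ B| > 5: false.
(b) requires |A ∩ B| / |A| ≥ 2/5: true.
(c) requires A ∩ B = ∅ (|A ∩ B| = 0): false.

(b)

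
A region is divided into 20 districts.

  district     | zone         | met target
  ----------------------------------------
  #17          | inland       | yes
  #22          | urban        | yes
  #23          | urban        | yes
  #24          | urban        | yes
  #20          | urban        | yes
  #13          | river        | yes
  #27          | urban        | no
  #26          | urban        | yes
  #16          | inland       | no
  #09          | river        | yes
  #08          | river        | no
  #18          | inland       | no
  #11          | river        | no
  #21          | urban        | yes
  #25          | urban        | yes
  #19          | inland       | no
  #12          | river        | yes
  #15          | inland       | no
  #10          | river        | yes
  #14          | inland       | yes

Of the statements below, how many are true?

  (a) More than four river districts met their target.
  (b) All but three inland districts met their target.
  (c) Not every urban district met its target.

1

(a) river: |A| = 6, |A ∩ B| = 4; needs |A ∩ B| > 4 — false.
(b) inland: |A| = 6, |A ∩ B| = 2; needs |A ∖ B| = 3 — false.
(c) urban: |A| = 8, |A ∩ B| = 7; needs A ⊄ B (|A ∖ B| ≥ 1) — true.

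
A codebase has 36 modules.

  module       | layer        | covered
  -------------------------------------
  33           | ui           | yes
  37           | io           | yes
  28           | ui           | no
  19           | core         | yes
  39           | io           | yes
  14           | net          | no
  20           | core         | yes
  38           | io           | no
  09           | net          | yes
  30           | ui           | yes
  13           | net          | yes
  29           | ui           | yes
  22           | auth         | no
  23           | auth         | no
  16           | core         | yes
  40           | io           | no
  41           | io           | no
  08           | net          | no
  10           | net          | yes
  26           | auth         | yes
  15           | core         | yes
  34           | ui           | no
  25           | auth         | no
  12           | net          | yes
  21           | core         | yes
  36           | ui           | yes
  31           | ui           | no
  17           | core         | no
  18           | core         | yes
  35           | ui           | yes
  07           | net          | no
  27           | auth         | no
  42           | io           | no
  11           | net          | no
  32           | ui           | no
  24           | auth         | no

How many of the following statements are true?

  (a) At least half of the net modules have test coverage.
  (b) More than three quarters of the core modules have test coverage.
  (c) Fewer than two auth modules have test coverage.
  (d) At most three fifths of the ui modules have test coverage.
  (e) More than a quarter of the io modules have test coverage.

(a) net: |A| = 8, |A ∩ B| = 4; needs |A ∩ B| ≥ |A ∖ B| — true.
(b) core: |A| = 7, |A ∩ B| = 6; needs |A ∩ B| / |A| > 3/4 — true.
(c) auth: |A| = 6, |A ∩ B| = 1; needs |A ∩ B| < 2 — true.
(d) ui: |A| = 9, |A ∩ B| = 5; needs |A ∩ B| / |A| ≤ 3/5 — true.
(e) io: |A| = 6, |A ∩ B| = 2; needs |A ∩ B| / |A| > 1/4 — true.

5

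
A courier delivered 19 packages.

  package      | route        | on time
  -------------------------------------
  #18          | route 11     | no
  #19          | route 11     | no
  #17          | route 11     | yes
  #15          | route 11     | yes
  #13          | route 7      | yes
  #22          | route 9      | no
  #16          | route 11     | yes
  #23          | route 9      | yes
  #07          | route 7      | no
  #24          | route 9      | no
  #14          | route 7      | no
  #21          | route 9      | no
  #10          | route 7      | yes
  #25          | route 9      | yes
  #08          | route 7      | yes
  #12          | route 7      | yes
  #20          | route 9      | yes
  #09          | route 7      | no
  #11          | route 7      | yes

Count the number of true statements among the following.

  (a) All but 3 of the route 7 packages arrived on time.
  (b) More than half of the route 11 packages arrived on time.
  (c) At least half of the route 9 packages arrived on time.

(a) route 7: |A| = 8, |A ∩ B| = 5; needs |A ∖ B| = 3 — true.
(b) route 11: |A| = 5, |A ∩ B| = 3; needs |A ∩ B| > |A ∖ B| — true.
(c) route 9: |A| = 6, |A ∩ B| = 3; needs |A ∩ B| ≥ |A ∖ B| — true.

3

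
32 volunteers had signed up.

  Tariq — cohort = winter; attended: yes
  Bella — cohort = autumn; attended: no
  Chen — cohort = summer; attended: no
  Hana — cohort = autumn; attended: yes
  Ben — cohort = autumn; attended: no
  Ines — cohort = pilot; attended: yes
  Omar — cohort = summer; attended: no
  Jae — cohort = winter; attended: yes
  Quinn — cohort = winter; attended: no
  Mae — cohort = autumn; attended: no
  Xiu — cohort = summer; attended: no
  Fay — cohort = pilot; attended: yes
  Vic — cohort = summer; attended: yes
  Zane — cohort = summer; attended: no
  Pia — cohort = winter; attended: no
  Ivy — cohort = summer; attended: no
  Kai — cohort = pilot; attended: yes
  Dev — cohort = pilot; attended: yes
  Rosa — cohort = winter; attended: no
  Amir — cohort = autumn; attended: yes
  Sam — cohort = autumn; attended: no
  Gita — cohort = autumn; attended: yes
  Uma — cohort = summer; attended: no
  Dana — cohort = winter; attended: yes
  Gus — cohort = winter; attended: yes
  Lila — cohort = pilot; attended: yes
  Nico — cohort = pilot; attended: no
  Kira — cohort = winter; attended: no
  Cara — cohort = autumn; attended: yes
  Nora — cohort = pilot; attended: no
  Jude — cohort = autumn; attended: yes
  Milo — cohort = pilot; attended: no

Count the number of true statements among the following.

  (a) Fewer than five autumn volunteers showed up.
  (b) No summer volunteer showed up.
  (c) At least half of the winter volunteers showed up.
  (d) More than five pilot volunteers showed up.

1

(a) autumn: |A| = 9, |A ∩ B| = 5; needs |A ∩ B| < 5 — false.
(b) summer: |A| = 7, |A ∩ B| = 1; needs A ∩ B = ∅ (|A ∩ B| = 0) — false.
(c) winter: |A| = 8, |A ∩ B| = 4; needs |A ∩ B| ≥ |A ∖ B| — true.
(d) pilot: |A| = 8, |A ∩ B| = 5; needs |A ∩ B| > 5 — false.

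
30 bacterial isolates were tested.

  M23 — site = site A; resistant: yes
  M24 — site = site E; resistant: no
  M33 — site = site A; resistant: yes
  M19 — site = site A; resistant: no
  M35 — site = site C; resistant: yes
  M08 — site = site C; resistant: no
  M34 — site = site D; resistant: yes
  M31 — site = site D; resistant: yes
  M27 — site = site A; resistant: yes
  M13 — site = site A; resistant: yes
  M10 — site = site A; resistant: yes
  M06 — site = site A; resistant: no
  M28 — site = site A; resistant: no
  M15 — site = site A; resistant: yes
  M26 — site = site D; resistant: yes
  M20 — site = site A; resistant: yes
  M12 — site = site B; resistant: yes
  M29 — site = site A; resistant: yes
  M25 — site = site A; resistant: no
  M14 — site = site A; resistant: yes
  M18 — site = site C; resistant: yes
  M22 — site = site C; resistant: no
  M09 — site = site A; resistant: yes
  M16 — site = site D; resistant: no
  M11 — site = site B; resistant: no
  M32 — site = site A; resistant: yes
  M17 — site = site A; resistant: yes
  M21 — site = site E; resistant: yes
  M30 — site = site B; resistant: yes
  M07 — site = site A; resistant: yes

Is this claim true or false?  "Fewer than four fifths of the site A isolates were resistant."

True

'Fewer than four fifths of the site A isolates were resistant' holds iff |A ∩ B| / |A| < 4/5.
|A| = 17, |A ∩ B| = 13, |A ∖ B| = 4.
|A ∩ B|/|A| = 13/17, so the statement is true.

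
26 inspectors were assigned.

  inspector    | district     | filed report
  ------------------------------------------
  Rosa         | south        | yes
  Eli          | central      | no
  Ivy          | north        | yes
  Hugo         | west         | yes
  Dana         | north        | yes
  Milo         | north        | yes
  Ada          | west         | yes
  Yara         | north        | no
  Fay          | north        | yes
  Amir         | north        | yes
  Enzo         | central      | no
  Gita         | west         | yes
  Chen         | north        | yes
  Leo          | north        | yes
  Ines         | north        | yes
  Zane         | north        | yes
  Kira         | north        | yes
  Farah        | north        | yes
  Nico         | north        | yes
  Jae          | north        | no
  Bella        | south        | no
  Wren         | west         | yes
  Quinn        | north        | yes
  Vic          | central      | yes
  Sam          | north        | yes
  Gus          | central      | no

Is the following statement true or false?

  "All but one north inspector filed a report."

'All but one north inspector filed a report' holds iff |A ∖ B| = 1.
|A| = 16, |A ∩ B| = 14, |A ∖ B| = 2.
|A ∖ B| = 2, so the statement is false.

False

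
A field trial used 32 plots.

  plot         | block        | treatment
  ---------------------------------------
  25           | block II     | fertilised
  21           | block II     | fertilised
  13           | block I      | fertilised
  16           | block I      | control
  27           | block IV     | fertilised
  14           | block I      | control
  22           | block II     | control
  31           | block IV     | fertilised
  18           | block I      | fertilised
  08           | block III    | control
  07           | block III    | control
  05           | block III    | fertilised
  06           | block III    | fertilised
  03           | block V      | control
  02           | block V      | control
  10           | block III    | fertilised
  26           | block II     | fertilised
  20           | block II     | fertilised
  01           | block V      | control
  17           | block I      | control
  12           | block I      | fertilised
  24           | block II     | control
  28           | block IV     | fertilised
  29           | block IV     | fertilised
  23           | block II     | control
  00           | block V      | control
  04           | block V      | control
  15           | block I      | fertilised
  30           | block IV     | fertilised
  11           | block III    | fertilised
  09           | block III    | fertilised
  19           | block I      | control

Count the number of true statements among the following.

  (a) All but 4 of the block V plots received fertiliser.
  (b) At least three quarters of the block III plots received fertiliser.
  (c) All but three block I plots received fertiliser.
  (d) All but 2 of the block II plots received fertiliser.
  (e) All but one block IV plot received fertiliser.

0

(a) block V: |A| = 5, |A ∩ B| = 0; needs |A ∖ B| = 4 — false.
(b) block III: |A| = 7, |A ∩ B| = 5; needs |A ∩ B| / |A| ≥ 3/4 — false.
(c) block I: |A| = 8, |A ∩ B| = 4; needs |A ∖ B| = 3 — false.
(d) block II: |A| = 7, |A ∩ B| = 4; needs |A ∖ B| = 2 — false.
(e) block IV: |A| = 5, |A ∩ B| = 5; needs |A ∖ B| = 1 — false.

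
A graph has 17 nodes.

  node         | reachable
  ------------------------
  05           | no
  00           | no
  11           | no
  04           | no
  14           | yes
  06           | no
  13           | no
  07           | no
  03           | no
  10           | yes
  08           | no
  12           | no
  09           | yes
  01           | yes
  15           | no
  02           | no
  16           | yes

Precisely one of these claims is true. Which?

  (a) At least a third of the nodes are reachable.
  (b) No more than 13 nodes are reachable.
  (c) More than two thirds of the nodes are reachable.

|A| = 17, |A ∩ B| = 5, |A ∖ B| = 12.
(a) requires |A ∩ B| / |A| ≥ 1/3: false.
(b) requires |A ∩ B| ≤ 13: true.
(c) requires |A ∩ B| / |A| > 2/3: false.

(b)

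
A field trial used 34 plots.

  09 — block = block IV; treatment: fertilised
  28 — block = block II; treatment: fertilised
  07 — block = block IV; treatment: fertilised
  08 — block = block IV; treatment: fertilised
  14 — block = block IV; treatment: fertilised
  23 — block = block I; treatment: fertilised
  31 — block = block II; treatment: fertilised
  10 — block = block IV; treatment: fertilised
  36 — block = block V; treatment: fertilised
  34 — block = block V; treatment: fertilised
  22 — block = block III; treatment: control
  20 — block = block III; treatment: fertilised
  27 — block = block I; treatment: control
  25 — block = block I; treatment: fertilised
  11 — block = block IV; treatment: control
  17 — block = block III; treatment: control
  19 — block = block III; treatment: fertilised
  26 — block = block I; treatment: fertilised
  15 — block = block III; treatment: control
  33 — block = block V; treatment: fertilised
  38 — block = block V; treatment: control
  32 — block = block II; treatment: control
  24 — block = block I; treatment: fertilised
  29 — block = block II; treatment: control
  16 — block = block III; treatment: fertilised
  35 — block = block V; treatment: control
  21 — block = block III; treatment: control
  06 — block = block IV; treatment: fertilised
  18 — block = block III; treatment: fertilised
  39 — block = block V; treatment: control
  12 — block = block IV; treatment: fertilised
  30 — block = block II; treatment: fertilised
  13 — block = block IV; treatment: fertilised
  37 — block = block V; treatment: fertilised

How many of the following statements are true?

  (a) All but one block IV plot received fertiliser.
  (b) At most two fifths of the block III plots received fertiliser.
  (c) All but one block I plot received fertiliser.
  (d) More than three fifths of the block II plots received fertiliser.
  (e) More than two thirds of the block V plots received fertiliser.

2

(a) block IV: |A| = 9, |A ∩ B| = 8; needs |A ∖ B| = 1 — true.
(b) block III: |A| = 8, |A ∩ B| = 4; needs |A ∩ B| / |A| ≤ 2/5 — false.
(c) block I: |A| = 5, |A ∩ B| = 4; needs |A ∖ B| = 1 — true.
(d) block II: |A| = 5, |A ∩ B| = 3; needs |A ∩ B| / |A| > 3/5 — false.
(e) block V: |A| = 7, |A ∩ B| = 4; needs |A ∩ B| / |A| > 2/3 — false.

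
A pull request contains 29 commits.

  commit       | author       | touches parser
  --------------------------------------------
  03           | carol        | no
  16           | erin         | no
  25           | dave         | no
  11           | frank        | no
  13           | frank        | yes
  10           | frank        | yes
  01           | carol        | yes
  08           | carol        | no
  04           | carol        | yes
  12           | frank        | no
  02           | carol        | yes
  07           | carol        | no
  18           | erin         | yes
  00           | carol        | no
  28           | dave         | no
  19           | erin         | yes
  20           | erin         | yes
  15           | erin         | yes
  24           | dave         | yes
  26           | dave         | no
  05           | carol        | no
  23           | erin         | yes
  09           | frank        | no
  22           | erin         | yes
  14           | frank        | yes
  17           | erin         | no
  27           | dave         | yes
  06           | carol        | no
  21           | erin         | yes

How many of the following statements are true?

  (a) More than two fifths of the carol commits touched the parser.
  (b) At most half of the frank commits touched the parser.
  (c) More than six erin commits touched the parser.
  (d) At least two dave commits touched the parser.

3

(a) carol: |A| = 9, |A ∩ B| = 3; needs |A ∩ B| / |A| > 2/5 — false.
(b) frank: |A| = 6, |A ∩ B| = 3; needs |A ∩ B| ≤ |A ∖ B| — true.
(c) erin: |A| = 9, |A ∩ B| = 7; needs |A ∩ B| > 6 — true.
(d) dave: |A| = 5, |A ∩ B| = 2; needs |A ∩ B| ≥ 2 — true.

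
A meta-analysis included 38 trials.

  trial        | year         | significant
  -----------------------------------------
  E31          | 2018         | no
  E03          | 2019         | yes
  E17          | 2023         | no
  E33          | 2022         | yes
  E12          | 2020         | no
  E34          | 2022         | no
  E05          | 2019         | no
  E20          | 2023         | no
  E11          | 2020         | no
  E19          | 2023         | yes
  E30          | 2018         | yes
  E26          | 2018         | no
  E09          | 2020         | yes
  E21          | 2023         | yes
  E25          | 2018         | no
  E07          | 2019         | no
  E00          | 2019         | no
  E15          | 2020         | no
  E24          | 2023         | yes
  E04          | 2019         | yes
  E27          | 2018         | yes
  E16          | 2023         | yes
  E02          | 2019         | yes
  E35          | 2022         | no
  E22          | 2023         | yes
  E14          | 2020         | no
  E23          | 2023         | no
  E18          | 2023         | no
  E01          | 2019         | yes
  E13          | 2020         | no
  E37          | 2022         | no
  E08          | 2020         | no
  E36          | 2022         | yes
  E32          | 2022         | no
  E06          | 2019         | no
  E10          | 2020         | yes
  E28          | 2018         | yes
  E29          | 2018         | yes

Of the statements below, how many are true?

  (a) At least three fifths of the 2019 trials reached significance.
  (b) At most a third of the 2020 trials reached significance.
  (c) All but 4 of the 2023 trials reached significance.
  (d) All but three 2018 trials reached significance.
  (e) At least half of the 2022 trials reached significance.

3

(a) 2019: |A| = 8, |A ∩ B| = 4; needs |A ∩ B| / |A| ≥ 3/5 — false.
(b) 2020: |A| = 8, |A ∩ B| = 2; needs |A ∩ B| / |A| ≤ 1/3 — true.
(c) 2023: |A| = 9, |A ∩ B| = 5; needs |A ∖ B| = 4 — true.
(d) 2018: |A| = 7, |A ∩ B| = 4; needs |A ∖ B| = 3 — true.
(e) 2022: |A| = 6, |A ∩ B| = 2; needs |A ∩ B| ≥ |A ∖ B| — false.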